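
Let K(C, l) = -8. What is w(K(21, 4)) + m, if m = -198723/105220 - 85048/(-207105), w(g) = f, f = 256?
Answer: 1109287755449/4358317620 ≈ 254.52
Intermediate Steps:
w(g) = 256
m = -6441555271/4358317620 (m = -198723*1/105220 - 85048*(-1/207105) = -198723/105220 + 85048/207105 = -6441555271/4358317620 ≈ -1.4780)
w(K(21, 4)) + m = 256 - 6441555271/4358317620 = 1109287755449/4358317620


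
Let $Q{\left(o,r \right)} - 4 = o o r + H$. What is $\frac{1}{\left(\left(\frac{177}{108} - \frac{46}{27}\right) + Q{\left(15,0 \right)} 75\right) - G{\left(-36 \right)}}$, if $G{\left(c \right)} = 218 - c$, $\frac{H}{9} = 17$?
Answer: $\frac{108}{1244261} \approx 8.6799 \cdot 10^{-5}$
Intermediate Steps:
$H = 153$ ($H = 9 \cdot 17 = 153$)
$Q{\left(o,r \right)} = 157 + r o^{2}$ ($Q{\left(o,r \right)} = 4 + \left(o o r + 153\right) = 4 + \left(o^{2} r + 153\right) = 4 + \left(r o^{2} + 153\right) = 4 + \left(153 + r o^{2}\right) = 157 + r o^{2}$)
$\frac{1}{\left(\left(\frac{177}{108} - \frac{46}{27}\right) + Q{\left(15,0 \right)} 75\right) - G{\left(-36 \right)}} = \frac{1}{\left(\left(\frac{177}{108} - \frac{46}{27}\right) + \left(157 + 0 \cdot 15^{2}\right) 75\right) - \left(218 - -36\right)} = \frac{1}{\left(\left(177 \cdot \frac{1}{108} - \frac{46}{27}\right) + \left(157 + 0 \cdot 225\right) 75\right) - \left(218 + 36\right)} = \frac{1}{\left(\left(\frac{59}{36} - \frac{46}{27}\right) + \left(157 + 0\right) 75\right) - 254} = \frac{1}{\left(- \frac{7}{108} + 157 \cdot 75\right) - 254} = \frac{1}{\left(- \frac{7}{108} + 11775\right) - 254} = \frac{1}{\frac{1271693}{108} - 254} = \frac{1}{\frac{1244261}{108}} = \frac{108}{1244261}$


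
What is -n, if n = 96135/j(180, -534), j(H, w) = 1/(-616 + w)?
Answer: 110555250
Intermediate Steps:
n = -110555250 (n = 96135/(1/(-616 - 534)) = 96135/(1/(-1150)) = 96135/(-1/1150) = 96135*(-1150) = -110555250)
-n = -1*(-110555250) = 110555250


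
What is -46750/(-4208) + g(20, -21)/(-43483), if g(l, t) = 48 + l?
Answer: 1016272053/91488232 ≈ 11.108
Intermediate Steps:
-46750/(-4208) + g(20, -21)/(-43483) = -46750/(-4208) + (48 + 20)/(-43483) = -46750*(-1/4208) + 68*(-1/43483) = 23375/2104 - 68/43483 = 1016272053/91488232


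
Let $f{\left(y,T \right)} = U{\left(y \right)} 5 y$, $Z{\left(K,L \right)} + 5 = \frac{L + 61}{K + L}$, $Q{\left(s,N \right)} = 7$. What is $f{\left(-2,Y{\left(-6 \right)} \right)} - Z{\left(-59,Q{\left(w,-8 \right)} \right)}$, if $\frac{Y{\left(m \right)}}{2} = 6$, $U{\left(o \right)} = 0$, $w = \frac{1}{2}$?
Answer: $\frac{82}{13} \approx 6.3077$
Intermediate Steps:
$w = \frac{1}{2} \approx 0.5$
$Y{\left(m \right)} = 12$ ($Y{\left(m \right)} = 2 \cdot 6 = 12$)
$Z{\left(K,L \right)} = -5 + \frac{61 + L}{K + L}$ ($Z{\left(K,L \right)} = -5 + \frac{L + 61}{K + L} = -5 + \frac{61 + L}{K + L}$)
$f{\left(y,T \right)} = 0$ ($f{\left(y,T \right)} = 0 \cdot 5 y = 0 y = 0$)
$f{\left(-2,Y{\left(-6 \right)} \right)} - Z{\left(-59,Q{\left(w,-8 \right)} \right)} = 0 - \frac{61 - -295 - 28}{-59 + 7} = 0 - \frac{61 + 295 - 28}{-52} = 0 - \left(- \frac{1}{52}\right) 328 = 0 - - \frac{82}{13} = 0 + \frac{82}{13} = \frac{82}{13}$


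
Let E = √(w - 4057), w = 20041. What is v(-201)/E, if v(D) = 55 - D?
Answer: 64*√111/333 ≈ 2.0249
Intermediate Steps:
E = 12*√111 (E = √(20041 - 4057) = √15984 = 12*√111 ≈ 126.43)
v(-201)/E = (55 - 1*(-201))/((12*√111)) = (55 + 201)*(√111/1332) = 256*(√111/1332) = 64*√111/333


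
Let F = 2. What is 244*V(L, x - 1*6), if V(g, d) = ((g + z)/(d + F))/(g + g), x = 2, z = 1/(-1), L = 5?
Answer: -244/5 ≈ -48.800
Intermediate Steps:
z = -1
V(g, d) = (-1 + g)/(2*g*(2 + d)) (V(g, d) = ((g - 1)/(d + 2))/(g + g) = ((-1 + g)/(2 + d))/((2*g)) = (1/(2*g))*((-1 + g)/(2 + d)) = (-1 + g)/(2*g*(2 + d)))
244*V(L, x - 1*6) = 244*((1/2)*(-1 + 5)/(5*(2 + (2 - 1*6)))) = 244*((1/2)*(1/5)*4/(2 + (2 - 6))) = 244*((1/2)*(1/5)*4/(2 - 4)) = 244*((1/2)*(1/5)*4/(-2)) = 244*((1/2)*(1/5)*(-1/2)*4) = 244*(-1/5) = -244/5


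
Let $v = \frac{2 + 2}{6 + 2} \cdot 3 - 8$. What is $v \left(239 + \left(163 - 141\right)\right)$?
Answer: $- \frac{3393}{2} \approx -1696.5$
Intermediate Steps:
$v = - \frac{13}{2}$ ($v = \frac{4}{8} \cdot 3 - 8 = 4 \cdot \frac{1}{8} \cdot 3 - 8 = \frac{1}{2} \cdot 3 - 8 = \frac{3}{2} - 8 = - \frac{13}{2} \approx -6.5$)
$v \left(239 + \left(163 - 141\right)\right) = - \frac{13 \left(239 + \left(163 - 141\right)\right)}{2} = - \frac{13 \left(239 + 22\right)}{2} = \left(- \frac{13}{2}\right) 261 = - \frac{3393}{2}$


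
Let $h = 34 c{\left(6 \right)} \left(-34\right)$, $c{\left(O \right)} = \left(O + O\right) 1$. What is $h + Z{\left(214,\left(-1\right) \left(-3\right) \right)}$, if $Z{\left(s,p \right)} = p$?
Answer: $-13869$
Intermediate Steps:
$c{\left(O \right)} = 2 O$ ($c{\left(O \right)} = 2 O 1 = 2 O$)
$h = -13872$ ($h = 34 \cdot 2 \cdot 6 \left(-34\right) = 34 \cdot 12 \left(-34\right) = 408 \left(-34\right) = -13872$)
$h + Z{\left(214,\left(-1\right) \left(-3\right) \right)} = -13872 - -3 = -13872 + 3 = -13869$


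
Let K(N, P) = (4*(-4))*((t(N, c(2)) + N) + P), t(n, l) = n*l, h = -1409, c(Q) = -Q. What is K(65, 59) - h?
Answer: 1505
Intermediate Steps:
t(n, l) = l*n
K(N, P) = -16*P + 16*N (K(N, P) = (4*(-4))*(((-1*2)*N + N) + P) = -16*((-2*N + N) + P) = -16*(-N + P) = -16*(P - N) = -16*P + 16*N)
K(65, 59) - h = (-16*59 + 16*65) - 1*(-1409) = (-944 + 1040) + 1409 = 96 + 1409 = 1505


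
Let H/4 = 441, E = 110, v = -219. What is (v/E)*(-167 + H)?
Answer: -349743/110 ≈ -3179.5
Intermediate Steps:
H = 1764 (H = 4*441 = 1764)
(v/E)*(-167 + H) = (-219/110)*(-167 + 1764) = -219*1/110*1597 = -219/110*1597 = -349743/110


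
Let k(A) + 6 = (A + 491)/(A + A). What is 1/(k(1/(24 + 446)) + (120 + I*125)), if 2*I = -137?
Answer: 1/106937 ≈ 9.3513e-6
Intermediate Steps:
I = -137/2 (I = (1/2)*(-137) = -137/2 ≈ -68.500)
k(A) = -6 + (491 + A)/(2*A) (k(A) = -6 + (A + 491)/(A + A) = -6 + (491 + A)/((2*A)) = -6 + (491 + A)*(1/(2*A)) = -6 + (491 + A)/(2*A))
1/(k(1/(24 + 446)) + (120 + I*125)) = 1/((491 - 11/(24 + 446))/(2*(1/(24 + 446))) + (120 - 137/2*125)) = 1/((491 - 11/470)/(2*(1/470)) + (120 - 17125/2)) = 1/((491 - 11*1/470)/(2*(1/470)) - 16885/2) = 1/((1/2)*470*(491 - 11/470) - 16885/2) = 1/((1/2)*470*(230759/470) - 16885/2) = 1/(230759/2 - 16885/2) = 1/106937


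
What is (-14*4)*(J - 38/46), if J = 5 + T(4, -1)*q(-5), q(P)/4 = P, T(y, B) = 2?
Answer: 46144/23 ≈ 2006.3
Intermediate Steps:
q(P) = 4*P
J = -35 (J = 5 + 2*(4*(-5)) = 5 + 2*(-20) = 5 - 40 = -35)
(-14*4)*(J - 38/46) = (-14*4)*(-35 - 38/46) = -56*(-35 - 38*1/46) = -56*(-35 - 19/23) = -56*(-824/23) = 46144/23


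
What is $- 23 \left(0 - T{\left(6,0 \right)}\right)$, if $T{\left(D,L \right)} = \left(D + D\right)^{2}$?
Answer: $3312$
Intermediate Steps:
$T{\left(D,L \right)} = 4 D^{2}$ ($T{\left(D,L \right)} = \left(2 D\right)^{2} = 4 D^{2}$)
$- 23 \left(0 - T{\left(6,0 \right)}\right) = - 23 \left(0 - 4 \cdot 6^{2}\right) = - 23 \left(0 - 4 \cdot 36\right) = - 23 \left(0 - 144\right) = \left(-23\right) \left(-144\right) = 3312$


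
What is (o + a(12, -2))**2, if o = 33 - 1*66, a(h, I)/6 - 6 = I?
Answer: 81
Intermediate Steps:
a(h, I) = 36 + 6*I
o = -33 (o = 33 - 66 = -33)
(o + a(12, -2))**2 = (-33 + (36 + 6*(-2)))**2 = (-33 + (36 - 12))**2 = (-33 + 24)**2 = (-9)**2 = 81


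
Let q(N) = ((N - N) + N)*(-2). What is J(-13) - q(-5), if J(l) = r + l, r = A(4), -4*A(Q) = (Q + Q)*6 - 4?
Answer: -34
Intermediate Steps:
A(Q) = 1 - 3*Q (A(Q) = -((Q + Q)*6 - 4)/4 = -((2*Q)*6 - 4)/4 = -(12*Q - 4)/4 = -(-4 + 12*Q)/4 = 1 - 3*Q)
r = -11 (r = 1 - 3*4 = 1 - 12 = -11)
J(l) = -11 + l
q(N) = -2*N (q(N) = (0 + N)*(-2) = N*(-2) = -2*N)
J(-13) - q(-5) = (-11 - 13) - (-2)*(-5) = -24 - 1*10 = -24 - 10 = -34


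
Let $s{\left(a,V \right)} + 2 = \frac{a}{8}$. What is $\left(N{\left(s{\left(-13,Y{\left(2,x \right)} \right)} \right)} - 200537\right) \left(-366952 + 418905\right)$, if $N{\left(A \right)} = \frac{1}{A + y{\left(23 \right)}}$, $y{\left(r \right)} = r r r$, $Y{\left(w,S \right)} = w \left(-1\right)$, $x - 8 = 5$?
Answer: $- \frac{1013792858521003}{97307} \approx -1.0419 \cdot 10^{10}$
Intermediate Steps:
$x = 13$ ($x = 8 + 5 = 13$)
$Y{\left(w,S \right)} = - w$
$s{\left(a,V \right)} = -2 + \frac{a}{8}$
$y{\left(r \right)} = r^{3}$ ($y{\left(r \right)} = r^{2} r = r^{3}$)
$N{\left(A \right)} = \frac{1}{12167 + A}$ ($N{\left(A \right)} = \frac{1}{A + 23^{3}} = \frac{1}{A + 12167} = \frac{1}{12167 + A}$)
$\left(N{\left(s{\left(-13,Y{\left(2,x \right)} \right)} \right)} - 200537\right) \left(-366952 + 418905\right) = \left(\frac{1}{12167 + \left(-2 + \frac{1}{8} \left(-13\right)\right)} - 200537\right) \left(-366952 + 418905\right) = \left(\frac{1}{12167 - \frac{29}{8}} - 200537\right) 51953 = \left(\frac{1}{\frac{97307}{8}} - 200537\right) 51953 = \left(\frac{8}{97307} - 200537\right) 51953 = \left(- \frac{19513653851}{97307}\right) 51953 = - \frac{1013792858521003}{97307}$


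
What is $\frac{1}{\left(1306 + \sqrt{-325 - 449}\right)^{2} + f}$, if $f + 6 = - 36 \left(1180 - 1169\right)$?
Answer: $- \frac{i}{- 1704460 i + 7836 \sqrt{86}} \approx 5.8563 \cdot 10^{-7} - 2.4968 \cdot 10^{-8} i$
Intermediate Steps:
$f = -402$ ($f = -6 - 36 \left(1180 - 1169\right) = -6 - 396 = -402$)
$\frac{1}{\left(1306 + \sqrt{-325 - 449}\right)^{2} + f} = \frac{1}{\left(1306 + \sqrt{-325 - 449}\right)^{2} - 402} = \frac{1}{\left(1306 + \sqrt{-774}\right)^{2} - 402} = \frac{1}{\left(1306 + 3 i \sqrt{86}\right)^{2} - 402} = \frac{1}{-402 + \left(1306 + 3 i \sqrt{86}\right)^{2}}$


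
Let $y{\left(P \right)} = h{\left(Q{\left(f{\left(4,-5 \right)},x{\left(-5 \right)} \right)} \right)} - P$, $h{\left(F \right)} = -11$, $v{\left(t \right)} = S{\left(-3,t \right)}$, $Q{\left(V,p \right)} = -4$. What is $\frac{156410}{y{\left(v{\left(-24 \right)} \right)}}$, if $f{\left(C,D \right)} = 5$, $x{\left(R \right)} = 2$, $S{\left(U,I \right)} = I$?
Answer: $\frac{156410}{13} \approx 12032.0$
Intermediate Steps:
$v{\left(t \right)} = t$
$y{\left(P \right)} = -11 - P$
$\frac{156410}{y{\left(v{\left(-24 \right)} \right)}} = \frac{156410}{-11 - -24} = \frac{156410}{-11 + 24} = \frac{156410}{13}$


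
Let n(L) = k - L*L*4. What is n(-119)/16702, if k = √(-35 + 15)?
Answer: -4046/1193 + I*√5/8351 ≈ -3.3914 + 0.00026776*I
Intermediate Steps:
k = 2*I*√5 (k = √(-20) = 2*I*√5 ≈ 4.4721*I)
n(L) = -4*L² + 2*I*√5 (n(L) = 2*I*√5 - L*L*4 = 2*I*√5 - L²*4 = 2*I*√5 - 4*L² = -4*L² + 2*I*√5)
n(-119)/16702 = (-4*(-119)² + 2*I*√5)/16702 = (-4*14161 + 2*I*√5)*(1/16702) = (-56644 + 2*I*√5)*(1/16702) = -4046/1193 + I*√5/8351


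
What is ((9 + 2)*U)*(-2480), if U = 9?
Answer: -245520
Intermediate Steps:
((9 + 2)*U)*(-2480) = ((9 + 2)*9)*(-2480) = (11*9)*(-2480) = 99*(-2480) = -245520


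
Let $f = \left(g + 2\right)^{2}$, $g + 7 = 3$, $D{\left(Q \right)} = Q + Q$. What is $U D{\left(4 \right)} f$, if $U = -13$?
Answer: $-416$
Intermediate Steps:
$D{\left(Q \right)} = 2 Q$
$g = -4$ ($g = -7 + 3 = -4$)
$f = 4$ ($f = \left(-4 + 2\right)^{2} = \left(-2\right)^{2} = 4$)
$U D{\left(4 \right)} f = - 13 \cdot 2 \cdot 4 \cdot 4 = \left(-13\right) 8 \cdot 4 = \left(-104\right) 4 = -416$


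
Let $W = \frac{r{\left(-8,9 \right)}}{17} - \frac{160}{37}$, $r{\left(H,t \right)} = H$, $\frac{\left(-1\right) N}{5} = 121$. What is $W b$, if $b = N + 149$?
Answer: $\frac{1375296}{629} \approx 2186.5$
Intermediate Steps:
$N = -605$ ($N = \left(-5\right) 121 = -605$)
$b = -456$ ($b = -605 + 149 = -456$)
$W = - \frac{3016}{629}$ ($W = - \frac{8}{17} - \frac{160}{37} = - \frac{3016}{629} \approx -4.7949$)
$W b = \left(- \frac{3016}{629}\right) \left(-456\right) = \frac{1375296}{629}$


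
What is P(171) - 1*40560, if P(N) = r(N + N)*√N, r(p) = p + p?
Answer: -40560 + 2052*√19 ≈ -31616.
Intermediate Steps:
r(p) = 2*p
P(N) = 4*N^(3/2) (P(N) = (2*(N + N))*√N = (2*(2*N))*√N = (4*N)*√N = 4*N^(3/2))
P(171) - 1*40560 = 4*171^(3/2) - 1*40560 = 4*(513*√19) - 40560 = 2052*√19 - 40560 = -40560 + 2052*√19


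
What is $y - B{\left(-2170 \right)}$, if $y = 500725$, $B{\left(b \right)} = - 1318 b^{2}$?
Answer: $6206830925$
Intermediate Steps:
$y - B{\left(-2170 \right)} = 500725 - - 1318 \left(-2170\right)^{2} = 500725 - \left(-1318\right) 4708900 = 500725 - -6206330200 = 500725 + 6206330200 = 6206830925$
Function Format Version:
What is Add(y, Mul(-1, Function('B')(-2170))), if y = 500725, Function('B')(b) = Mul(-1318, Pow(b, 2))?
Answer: 6206830925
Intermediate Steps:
Add(y, Mul(-1, Function('B')(-2170))) = Add(500725, Mul(-1, Mul(-1318, Pow(-2170, 2)))) = Add(500725, Mul(-1, Mul(-1318, 4708900))) = Add(500725, Mul(-1, -6206330200)) = Add(500725, 6206330200) = 6206830925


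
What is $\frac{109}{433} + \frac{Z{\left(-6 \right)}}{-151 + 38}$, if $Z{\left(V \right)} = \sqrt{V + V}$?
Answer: $\frac{109}{433} - \frac{2 i \sqrt{3}}{113} \approx 0.25173 - 0.030656 i$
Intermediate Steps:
$Z{\left(V \right)} = \sqrt{2} \sqrt{V}$ ($Z{\left(V \right)} = \sqrt{2 V} = \sqrt{2} \sqrt{V}$)
$\frac{109}{433} + \frac{Z{\left(-6 \right)}}{-151 + 38} = \frac{109}{433} + \frac{\sqrt{2} \sqrt{-6}}{-151 + 38} = 109 \cdot \frac{1}{433} + \frac{\sqrt{2} i \sqrt{6}}{-113} = \frac{109}{433} + 2 i \sqrt{3} \left(- \frac{1}{113}\right) = \frac{109}{433} - \frac{2 i \sqrt{3}}{113}$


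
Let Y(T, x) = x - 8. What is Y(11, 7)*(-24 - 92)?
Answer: 116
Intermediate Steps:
Y(T, x) = -8 + x
Y(11, 7)*(-24 - 92) = (-8 + 7)*(-24 - 92) = -1*(-116) = 116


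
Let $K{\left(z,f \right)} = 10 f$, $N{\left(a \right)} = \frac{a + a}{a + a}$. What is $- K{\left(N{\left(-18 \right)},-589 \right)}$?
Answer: $5890$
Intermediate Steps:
$N{\left(a \right)} = 1$ ($N{\left(a \right)} = \frac{2 a}{2 a} = 2 a \frac{1}{2 a} = 1$)
$- K{\left(N{\left(-18 \right)},-589 \right)} = - 10 \left(-589\right) = \left(-1\right) \left(-5890\right) = 5890$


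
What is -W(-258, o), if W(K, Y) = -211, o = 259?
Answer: 211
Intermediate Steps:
-W(-258, o) = -1*(-211) = 211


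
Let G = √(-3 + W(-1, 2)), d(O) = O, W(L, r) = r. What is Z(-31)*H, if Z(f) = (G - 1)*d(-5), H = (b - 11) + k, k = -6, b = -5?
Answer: -110 + 110*I ≈ -110.0 + 110.0*I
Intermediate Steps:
G = I (G = √(-3 + 2) = √(-1) = I ≈ 1.0*I)
H = -22 (H = (-5 - 11) - 6 = -16 - 6 = -22)
Z(f) = 5 - 5*I (Z(f) = (I - 1)*(-5) = (-1 + I)*(-5) = 5 - 5*I)
Z(-31)*H = (5 - 5*I)*(-22) = -110 + 110*I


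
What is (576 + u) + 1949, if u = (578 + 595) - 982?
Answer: 2716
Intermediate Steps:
u = 191 (u = 1173 - 982 = 191)
(576 + u) + 1949 = (576 + 191) + 1949 = 767 + 1949 = 2716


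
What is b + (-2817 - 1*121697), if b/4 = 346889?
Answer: 1263042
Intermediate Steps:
b = 1387556 (b = 4*346889 = 1387556)
b + (-2817 - 1*121697) = 1387556 + (-2817 - 1*121697) = 1387556 + (-2817 - 121697) = 1387556 - 124514 = 1263042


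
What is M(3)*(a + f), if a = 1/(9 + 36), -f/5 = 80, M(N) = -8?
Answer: 143992/45 ≈ 3199.8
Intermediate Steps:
f = -400 (f = -5*80 = -400)
a = 1/45 ≈ 0.022222
M(3)*(a + f) = -8*(1/45 - 400) = -8*(-17999/45) = 143992/45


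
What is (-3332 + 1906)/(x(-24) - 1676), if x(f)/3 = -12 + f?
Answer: 713/892 ≈ 0.79933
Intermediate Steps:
x(f) = -36 + 3*f (x(f) = 3*(-12 + f) = -36 + 3*f)
(-3332 + 1906)/(x(-24) - 1676) = (-3332 + 1906)/((-36 + 3*(-24)) - 1676) = -1426/((-36 - 72) - 1676) = -1426/(-108 - 1676) = -1426/(-1784) = -1426*(-1/1784) = 713/892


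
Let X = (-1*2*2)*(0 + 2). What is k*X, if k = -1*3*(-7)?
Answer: -168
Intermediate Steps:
k = 21 (k = -3*(-7) = 21)
X = -8 (X = -2*2*2 = -4*2 = -8)
k*X = 21*(-8) = -168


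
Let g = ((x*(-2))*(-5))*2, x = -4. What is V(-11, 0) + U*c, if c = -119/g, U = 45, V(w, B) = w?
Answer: 895/16 ≈ 55.938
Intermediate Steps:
g = -80 (g = (-4*(-2)*(-5))*2 = (8*(-5))*2 = -40*2 = -80)
c = 119/80 (c = -119/(-80) = -119*(-1/80) = 119/80 ≈ 1.4875)
V(-11, 0) + U*c = -11 + 45*(119/80) = -11 + 1071/16 = 895/16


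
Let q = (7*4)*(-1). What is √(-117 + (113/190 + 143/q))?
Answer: I*√214943295/1330 ≈ 11.023*I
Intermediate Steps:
q = -28 (q = 28*(-1) = -28)
√(-117 + (113/190 + 143/q)) = √(-117 + (113/190 + 143/(-28))) = √(-117 + (113*(1/190) + 143*(-1/28))) = √(-117 + (113/190 - 143/28)) = √(-117 - 12003/2660) = √(-323223/2660) = I*√214943295/1330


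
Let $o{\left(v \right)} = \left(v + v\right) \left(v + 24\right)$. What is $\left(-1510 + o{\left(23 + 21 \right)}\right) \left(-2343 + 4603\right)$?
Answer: $10111240$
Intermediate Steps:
$o{\left(v \right)} = 2 v \left(24 + v\right)$
$\left(-1510 + o{\left(23 + 21 \right)}\right) \left(-2343 + 4603\right) = \left(-1510 + 2 \left(23 + 21\right) \left(24 + \left(23 + 21\right)\right)\right) \left(-2343 + 4603\right) = \left(-1510 + 2 \cdot 44 \left(24 + 44\right)\right) 2260 = \left(-1510 + 2 \cdot 44 \cdot 68\right) 2260 = \left(-1510 + 5984\right) 2260 = 4474 \cdot 2260 = 10111240$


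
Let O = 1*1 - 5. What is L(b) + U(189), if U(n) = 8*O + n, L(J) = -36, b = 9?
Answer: 121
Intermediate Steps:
O = -4 (O = 1 - 5 = -4)
U(n) = -32 + n (U(n) = 8*(-4) + n = -32 + n)
L(b) + U(189) = -36 + (-32 + 189) = -36 + 157 = 121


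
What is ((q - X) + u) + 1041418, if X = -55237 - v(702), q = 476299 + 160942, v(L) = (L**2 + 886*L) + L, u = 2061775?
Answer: 4911149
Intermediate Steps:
v(L) = L**2 + 887*L
q = 637241
X = -1170715 (X = -55237 - 702*(887 + 702) = -55237 - 702*1589 = -55237 - 1*1115478 = -55237 - 1115478 = -1170715)
((q - X) + u) + 1041418 = ((637241 - 1*(-1170715)) + 2061775) + 1041418 = ((637241 + 1170715) + 2061775) + 1041418 = (1807956 + 2061775) + 1041418 = 3869731 + 1041418 = 4911149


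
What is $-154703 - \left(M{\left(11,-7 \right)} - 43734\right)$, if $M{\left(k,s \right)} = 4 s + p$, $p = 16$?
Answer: $-110957$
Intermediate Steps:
$M{\left(k,s \right)} = 16 + 4 s$ ($M{\left(k,s \right)} = 4 s + 16 = 16 + 4 s$)
$-154703 - \left(M{\left(11,-7 \right)} - 43734\right) = -154703 - \left(\left(16 + 4 \left(-7\right)\right) - 43734\right) = -154703 - \left(\left(16 - 28\right) - 43734\right) = -154703 - \left(-12 - 43734\right) = -154703 - -43746 = -154703 + 43746 = -110957$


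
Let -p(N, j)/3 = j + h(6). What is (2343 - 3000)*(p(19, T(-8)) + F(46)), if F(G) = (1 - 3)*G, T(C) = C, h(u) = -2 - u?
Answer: 28908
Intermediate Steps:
p(N, j) = 24 - 3*j (p(N, j) = -3*(j + (-2 - 1*6)) = -3*(j + (-2 - 6)) = -3*(j - 8) = -3*(-8 + j) = 24 - 3*j)
F(G) = -2*G
(2343 - 3000)*(p(19, T(-8)) + F(46)) = (2343 - 3000)*((24 - 3*(-8)) - 2*46) = -657*((24 + 24) - 92) = -657*(48 - 92) = -657*(-44) = 28908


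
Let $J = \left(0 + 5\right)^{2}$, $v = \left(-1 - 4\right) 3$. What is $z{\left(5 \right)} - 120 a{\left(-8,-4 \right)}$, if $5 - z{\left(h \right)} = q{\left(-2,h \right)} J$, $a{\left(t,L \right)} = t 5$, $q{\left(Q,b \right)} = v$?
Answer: $5180$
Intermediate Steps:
$v = -15$ ($v = \left(-5\right) 3 = -15$)
$q{\left(Q,b \right)} = -15$
$a{\left(t,L \right)} = 5 t$
$J = 25$ ($J = 5^{2} = 25$)
$z{\left(h \right)} = 380$ ($z{\left(h \right)} = 5 - \left(-15\right) 25 = 5 - -375 = 5 + 375 = 380$)
$z{\left(5 \right)} - 120 a{\left(-8,-4 \right)} = 380 - 120 \cdot 5 \left(-8\right) = 380 - -4800 = 380 + 4800 = 5180$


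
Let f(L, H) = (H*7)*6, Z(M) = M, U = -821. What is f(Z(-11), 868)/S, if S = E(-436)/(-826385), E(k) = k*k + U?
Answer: -6025338312/37855 ≈ -1.5917e+5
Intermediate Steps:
E(k) = -821 + k**2 (E(k) = k*k - 821 = k**2 - 821 = -821 + k**2)
f(L, H) = 42*H (f(L, H) = (7*H)*6 = 42*H)
S = -37855/165277 (S = (-821 + (-436)**2)/(-826385) = (-821 + 190096)*(-1/826385) = 189275*(-1/826385) = -37855/165277 ≈ -0.22904)
f(Z(-11), 868)/S = (42*868)/(-37855/165277) = 36456*(-165277/37855) = -6025338312/37855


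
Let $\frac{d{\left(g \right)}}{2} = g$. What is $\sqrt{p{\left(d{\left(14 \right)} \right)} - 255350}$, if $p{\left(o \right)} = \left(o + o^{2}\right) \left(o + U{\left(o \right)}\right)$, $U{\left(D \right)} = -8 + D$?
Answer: $i \sqrt{216374} \approx 465.16 i$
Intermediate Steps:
$d{\left(g \right)} = 2 g$
$p{\left(o \right)} = \left(-8 + 2 o\right) \left(o + o^{2}\right)$ ($p{\left(o \right)} = \left(o + o^{2}\right) \left(o + \left(-8 + o\right)\right) = \left(o + o^{2}\right) \left(-8 + 2 o\right) = \left(-8 + 2 o\right) \left(o + o^{2}\right)$)
$\sqrt{p{\left(d{\left(14 \right)} \right)} - 255350} = \sqrt{2 \cdot 2 \cdot 14 \left(-4 + \left(2 \cdot 14\right)^{2} - 3 \cdot 2 \cdot 14\right) - 255350} = \sqrt{2 \cdot 28 \left(-4 + 28^{2} - 84\right) - 255350} = \sqrt{2 \cdot 28 \left(-4 + 784 - 84\right) - 255350} = \sqrt{2 \cdot 28 \cdot 696 - 255350} = \sqrt{38976 - 255350} = \sqrt{-216374} = i \sqrt{216374}$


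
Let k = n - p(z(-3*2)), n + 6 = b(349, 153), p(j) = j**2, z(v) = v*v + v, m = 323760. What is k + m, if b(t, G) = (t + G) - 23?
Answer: 323333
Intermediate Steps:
z(v) = v + v**2 (z(v) = v**2 + v = v + v**2)
b(t, G) = -23 + G + t (b(t, G) = (G + t) - 23 = -23 + G + t)
n = 473 (n = -6 + (-23 + 153 + 349) = -6 + 479 = 473)
k = -427 (k = 473 - ((-3*2)*(1 - 3*2))**2 = 473 - (-6*(1 - 6))**2 = 473 - (-6*(-5))**2 = 473 - 1*30**2 = 473 - 1*900 = 473 - 900 = -427)
k + m = -427 + 323760 = 323333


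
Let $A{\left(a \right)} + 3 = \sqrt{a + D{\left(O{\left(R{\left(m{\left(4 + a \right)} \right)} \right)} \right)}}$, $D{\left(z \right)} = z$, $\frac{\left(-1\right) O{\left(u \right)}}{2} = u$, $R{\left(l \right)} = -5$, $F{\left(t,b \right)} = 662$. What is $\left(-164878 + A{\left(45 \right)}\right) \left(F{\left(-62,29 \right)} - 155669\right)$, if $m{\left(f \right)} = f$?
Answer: $25557709167 - 155007 \sqrt{55} \approx 2.5557 \cdot 10^{10}$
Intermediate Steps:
$O{\left(u \right)} = - 2 u$
$A{\left(a \right)} = -3 + \sqrt{10 + a}$ ($A{\left(a \right)} = -3 + \sqrt{a - -10} = -3 + \sqrt{a + 10} = -3 + \sqrt{10 + a}$)
$\left(-164878 + A{\left(45 \right)}\right) \left(F{\left(-62,29 \right)} - 155669\right) = \left(-164878 - \left(3 - \sqrt{10 + 45}\right)\right) \left(662 - 155669\right) = \left(-164878 - \left(3 - \sqrt{55}\right)\right) \left(-155007\right) = \left(-164881 + \sqrt{55}\right) \left(-155007\right) = 25557709167 - 155007 \sqrt{55}$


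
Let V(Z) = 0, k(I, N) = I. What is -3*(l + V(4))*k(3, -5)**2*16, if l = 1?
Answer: -432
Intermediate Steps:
-3*(l + V(4))*k(3, -5)**2*16 = -3*(1 + 0)*3**2*16 = -3*9*16 = -27*16 = -432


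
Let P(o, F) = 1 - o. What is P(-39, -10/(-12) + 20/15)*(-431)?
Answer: -17240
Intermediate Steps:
P(-39, -10/(-12) + 20/15)*(-431) = (1 - 1*(-39))*(-431) = (1 + 39)*(-431) = 40*(-431) = -17240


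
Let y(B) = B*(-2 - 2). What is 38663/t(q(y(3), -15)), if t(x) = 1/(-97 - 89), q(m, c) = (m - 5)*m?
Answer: -7191318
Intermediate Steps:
y(B) = -4*B (y(B) = B*(-4) = -4*B)
q(m, c) = m*(-5 + m) (q(m, c) = (-5 + m)*m = m*(-5 + m))
t(x) = -1/186 (t(x) = 1/(-186) = -1/186)
38663/t(q(y(3), -15)) = 38663/(-1/186) = 38663*(-186) = -7191318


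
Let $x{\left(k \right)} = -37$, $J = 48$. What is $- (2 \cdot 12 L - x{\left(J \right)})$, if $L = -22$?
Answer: $491$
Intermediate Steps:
$- (2 \cdot 12 L - x{\left(J \right)}) = - (2 \cdot 12 \left(-22\right) - -37) = - (24 \left(-22\right) + 37) = - (-528 + 37) = \left(-1\right) \left(-491\right) = 491$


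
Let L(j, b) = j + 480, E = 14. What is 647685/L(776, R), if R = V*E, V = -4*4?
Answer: 647685/1256 ≈ 515.67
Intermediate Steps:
V = -16
R = -224 (R = -16*14 = -224)
L(j, b) = 480 + j
647685/L(776, R) = 647685/(480 + 776) = 647685/1256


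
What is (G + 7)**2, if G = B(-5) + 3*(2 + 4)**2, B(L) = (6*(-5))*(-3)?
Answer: 42025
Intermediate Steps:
B(L) = 90 (B(L) = -30*(-3) = 90)
G = 198 (G = 90 + 3*(2 + 4)**2 = 90 + 3*6**2 = 90 + 3*36 = 90 + 108 = 198)
(G + 7)**2 = (198 + 7)**2 = 205**2 = 42025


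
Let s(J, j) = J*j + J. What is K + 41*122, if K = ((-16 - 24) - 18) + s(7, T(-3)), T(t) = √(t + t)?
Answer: 4951 + 7*I*√6 ≈ 4951.0 + 17.146*I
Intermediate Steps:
T(t) = √2*√t (T(t) = √(2*t) = √2*√t)
s(J, j) = J + J*j
K = -51 + 7*I*√6 (K = ((-16 - 24) - 18) + 7*(1 + √2*√(-3)) = (-40 - 18) + 7*(1 + √2*(I*√3)) = -58 + 7*(1 + I*√6) = -58 + (7 + 7*I*√6) = -51 + 7*I*√6 ≈ -51.0 + 17.146*I)
K + 41*122 = (-51 + 7*I*√6) + 41*122 = (-51 + 7*I*√6) + 5002 = 4951 + 7*I*√6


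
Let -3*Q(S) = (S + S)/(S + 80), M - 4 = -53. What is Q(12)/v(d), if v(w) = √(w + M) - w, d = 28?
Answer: 8/2645 + 2*I*√21/18515 ≈ 0.0030246 + 0.00049501*I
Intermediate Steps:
M = -49 (M = 4 - 53 = -49)
v(w) = √(-49 + w) - w (v(w) = √(w - 49) - w = √(-49 + w) - w)
Q(S) = -2*S/(3*(80 + S)) (Q(S) = -(S + S)/(3*(S + 80)) = -2*S/(3*(80 + S)))
Q(12)/v(d) = (-2*12/(240 + 3*12))/(√(-49 + 28) - 1*28) = (-2*12/(240 + 36))/(√(-21) - 28) = (-2*12/276)/(I*√21 - 28) = (-2*12*1/276)/(-28 + I*√21) = -2/(23*(-28 + I*√21))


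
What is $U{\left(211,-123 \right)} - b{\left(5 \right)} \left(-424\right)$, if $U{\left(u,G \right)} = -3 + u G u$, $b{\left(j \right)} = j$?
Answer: $-5473966$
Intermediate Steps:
$U{\left(u,G \right)} = -3 + G u^{2}$ ($U{\left(u,G \right)} = -3 + G u u = -3 + G u^{2}$)
$U{\left(211,-123 \right)} - b{\left(5 \right)} \left(-424\right) = \left(-3 - 123 \cdot 211^{2}\right) - 5 \left(-424\right) = \left(-3 - 5476083\right) - -2120 = \left(-3 - 5476083\right) + 2120 = -5476086 + 2120 = -5473966$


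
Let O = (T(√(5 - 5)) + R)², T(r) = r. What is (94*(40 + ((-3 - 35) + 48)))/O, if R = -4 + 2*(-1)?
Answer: 1175/9 ≈ 130.56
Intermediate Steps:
R = -6 (R = -4 - 2 = -6)
O = 36 (O = (√(5 - 5) - 6)² = (√0 - 6)² = (0 - 6)² = (-6)² = 36)
(94*(40 + ((-3 - 35) + 48)))/O = (94*(40 + ((-3 - 35) + 48)))/36 = (94*(40 + (-38 + 48)))*(1/36) = (94*(40 + 10))*(1/36) = (94*50)*(1/36) = 4700*(1/36) = 1175/9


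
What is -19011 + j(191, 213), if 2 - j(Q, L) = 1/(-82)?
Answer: -1558737/82 ≈ -19009.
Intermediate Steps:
j(Q, L) = 165/82 (j(Q, L) = 2 - 1/(-82) = 2 - 1*(-1/82) = 2 + 1/82 = 165/82)
-19011 + j(191, 213) = -19011 + 165/82 = -1558737/82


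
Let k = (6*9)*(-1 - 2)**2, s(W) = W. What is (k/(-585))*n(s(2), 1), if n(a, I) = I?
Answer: -54/65 ≈ -0.83077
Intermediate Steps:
k = 486 (k = 54*(-3)**2 = 54*9 = 486)
(k/(-585))*n(s(2), 1) = (486/(-585))*1 = (486*(-1/585))*1 = -54/65*1 = -54/65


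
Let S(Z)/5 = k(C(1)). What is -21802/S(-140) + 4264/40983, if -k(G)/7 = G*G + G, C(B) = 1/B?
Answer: 446904923/1434405 ≈ 311.56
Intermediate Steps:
C(B) = 1/B
k(G) = -7*G - 7*G² (k(G) = -7*(G*G + G) = -7*(G² + G) = -7*(G + G²) = -7*G - 7*G²)
S(Z) = -70 (S(Z) = 5*(-7*(1 + 1/1)/1) = 5*(-7*1*(1 + 1)) = 5*(-7*1*2) = 5*(-14) = -70)
-21802/S(-140) + 4264/40983 = -21802/(-70) + 4264/40983 = -21802*(-1/70) + 4264*(1/40983) = 10901/35 + 4264/40983 = 446904923/1434405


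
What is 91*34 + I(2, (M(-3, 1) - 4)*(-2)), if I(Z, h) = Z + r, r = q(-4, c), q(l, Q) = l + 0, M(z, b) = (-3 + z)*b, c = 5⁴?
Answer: 3092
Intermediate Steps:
c = 625
M(z, b) = b*(-3 + z)
q(l, Q) = l
r = -4
I(Z, h) = -4 + Z (I(Z, h) = Z - 4 = -4 + Z)
91*34 + I(2, (M(-3, 1) - 4)*(-2)) = 91*34 + (-4 + 2) = 3094 - 2 = 3092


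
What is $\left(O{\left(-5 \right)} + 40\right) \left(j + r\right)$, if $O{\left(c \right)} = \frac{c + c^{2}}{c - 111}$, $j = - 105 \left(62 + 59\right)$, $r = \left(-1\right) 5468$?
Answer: $- \frac{20989815}{29} \approx -7.2379 \cdot 10^{5}$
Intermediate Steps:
$r = -5468$
$j = -12705$ ($j = \left(-105\right) 121 = -12705$)
$O{\left(c \right)} = \frac{c + c^{2}}{-111 + c}$
$\left(O{\left(-5 \right)} + 40\right) \left(j + r\right) = \left(- \frac{5 \left(1 - 5\right)}{-111 - 5} + 40\right) \left(-12705 - 5468\right) = \left(\left(-5\right) \frac{1}{-116} \left(-4\right) + 40\right) \left(-18173\right) = \left(\left(-5\right) \left(- \frac{1}{116}\right) \left(-4\right) + 40\right) \left(-18173\right) = \left(- \frac{5}{29} + 40\right) \left(-18173\right) = \frac{1155}{29} \left(-18173\right) = - \frac{20989815}{29}$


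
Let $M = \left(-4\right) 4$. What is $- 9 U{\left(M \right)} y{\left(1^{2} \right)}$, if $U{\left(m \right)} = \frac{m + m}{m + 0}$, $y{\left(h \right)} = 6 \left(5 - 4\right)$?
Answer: $-108$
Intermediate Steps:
$M = -16$
$y{\left(h \right)} = 6$ ($y{\left(h \right)} = 6 \cdot 1 = 6$)
$U{\left(m \right)} = 2$ ($U{\left(m \right)} = \frac{2 m}{m} = 2$)
$- 9 U{\left(M \right)} y{\left(1^{2} \right)} = \left(-9\right) 2 \cdot 6 = \left(-18\right) 6 = -108$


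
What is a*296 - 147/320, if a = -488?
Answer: -46223507/320 ≈ -1.4445e+5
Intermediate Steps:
a*296 - 147/320 = -488*296 - 147/320 = -144448 - 147*1/320 = -144448 - 147/320 = -46223507/320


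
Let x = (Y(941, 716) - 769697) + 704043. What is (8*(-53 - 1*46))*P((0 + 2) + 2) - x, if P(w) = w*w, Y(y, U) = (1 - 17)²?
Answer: 52726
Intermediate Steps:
Y(y, U) = 256 (Y(y, U) = (-16)² = 256)
P(w) = w²
x = -65398 (x = (256 - 769697) + 704043 = -769441 + 704043 = -65398)
(8*(-53 - 1*46))*P((0 + 2) + 2) - x = (8*(-53 - 1*46))*((0 + 2) + 2)² - 1*(-65398) = (8*(-53 - 46))*(2 + 2)² + 65398 = (8*(-99))*4² + 65398 = -792*16 + 65398 = -12672 + 65398 = 52726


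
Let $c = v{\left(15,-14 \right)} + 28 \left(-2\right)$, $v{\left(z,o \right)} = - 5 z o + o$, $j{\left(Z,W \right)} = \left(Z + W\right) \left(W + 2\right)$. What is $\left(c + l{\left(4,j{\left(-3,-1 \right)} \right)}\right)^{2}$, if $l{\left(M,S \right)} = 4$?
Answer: $968256$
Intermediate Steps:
$j{\left(Z,W \right)} = \left(2 + W\right) \left(W + Z\right)$ ($j{\left(Z,W \right)} = \left(W + Z\right) \left(2 + W\right) = \left(2 + W\right) \left(W + Z\right)$)
$v{\left(z,o \right)} = o - 5 o z$ ($v{\left(z,o \right)} = - 5 o z + o = o - 5 o z$)
$c = 980$ ($c = - 14 \left(1 - 75\right) + 28 \left(-2\right) = - 14 \left(1 - 75\right) - 56 = \left(-14\right) \left(-74\right) - 56 = 1036 - 56 = 980$)
$\left(c + l{\left(4,j{\left(-3,-1 \right)} \right)}\right)^{2} = \left(980 + 4\right)^{2} = 984^{2} = 968256$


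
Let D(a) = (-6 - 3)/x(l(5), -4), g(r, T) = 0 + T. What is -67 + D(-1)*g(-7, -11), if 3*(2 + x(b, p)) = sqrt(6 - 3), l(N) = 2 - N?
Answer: -121 - 9*sqrt(3) ≈ -136.59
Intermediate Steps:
g(r, T) = T
x(b, p) = -2 + sqrt(3)/3 (x(b, p) = -2 + sqrt(6 - 3)/3 = -2 + sqrt(3)/3)
D(a) = -9/(-2 + sqrt(3)/3) (D(a) = (-6 - 3)/(-2 + sqrt(3)/3) = -9/(-2 + sqrt(3)/3))
-67 + D(-1)*g(-7, -11) = -67 + (54/11 + 9*sqrt(3)/11)*(-11) = -67 + (-54 - 9*sqrt(3)) = -121 - 9*sqrt(3)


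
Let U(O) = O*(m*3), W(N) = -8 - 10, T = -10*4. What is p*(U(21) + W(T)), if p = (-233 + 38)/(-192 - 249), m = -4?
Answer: -5850/49 ≈ -119.39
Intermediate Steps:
T = -40
W(N) = -18
U(O) = -12*O (U(O) = O*(-4*3) = O*(-12) = -12*O)
p = 65/147 (p = -195/(-441) = -195*(-1/441) = 65/147 ≈ 0.44218)
p*(U(21) + W(T)) = 65*(-12*21 - 18)/147 = 65*(-252 - 18)/147 = (65/147)*(-270) = -5850/49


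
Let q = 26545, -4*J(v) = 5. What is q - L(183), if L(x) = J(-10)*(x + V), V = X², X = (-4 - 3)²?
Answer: 29775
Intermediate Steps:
X = 49 (X = (-7)² = 49)
J(v) = -5/4 (J(v) = -¼*5 = -5/4)
V = 2401 (V = 49² = 2401)
L(x) = -12005/4 - 5*x/4 (L(x) = -5*(x + 2401)/4 = -5*(2401 + x)/4 = -12005/4 - 5*x/4)
q - L(183) = 26545 - (-12005/4 - 5/4*183) = 26545 - (-12005/4 - 915/4) = 26545 - 1*(-3230) = 26545 + 3230 = 29775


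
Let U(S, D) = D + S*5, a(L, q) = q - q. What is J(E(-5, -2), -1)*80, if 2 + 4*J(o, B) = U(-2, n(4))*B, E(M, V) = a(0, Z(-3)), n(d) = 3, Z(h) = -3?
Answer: 100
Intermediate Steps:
a(L, q) = 0
U(S, D) = D + 5*S
E(M, V) = 0
J(o, B) = -½ - 7*B/4 (J(o, B) = -½ + ((3 + 5*(-2))*B)/4 = -½ + ((3 - 10)*B)/4 = -½ + (-7*B)/4 = -½ - 7*B/4)
J(E(-5, -2), -1)*80 = (-½ - 7/4*(-1))*80 = (-½ + 7/4)*80 = (5/4)*80 = 100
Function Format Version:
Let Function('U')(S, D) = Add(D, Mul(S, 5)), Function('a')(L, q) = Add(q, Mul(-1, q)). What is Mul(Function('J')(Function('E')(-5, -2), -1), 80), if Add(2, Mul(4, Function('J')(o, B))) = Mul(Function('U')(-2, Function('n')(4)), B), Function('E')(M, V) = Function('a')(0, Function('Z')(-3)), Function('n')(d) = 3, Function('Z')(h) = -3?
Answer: 100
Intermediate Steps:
Function('a')(L, q) = 0
Function('U')(S, D) = Add(D, Mul(5, S))
Function('E')(M, V) = 0
Function('J')(o, B) = Add(Rational(-1, 2), Mul(Rational(-7, 4), B)) (Function('J')(o, B) = Add(Rational(-1, 2), Mul(Rational(1, 4), Mul(Add(3, Mul(5, -2)), B))) = Add(Rational(-1, 2), Mul(Rational(1, 4), Mul(Add(3, -10), B))) = Add(Rational(-1, 2), Mul(Rational(1, 4), Mul(-7, B))) = Add(Rational(-1, 2), Mul(Rational(-7, 4), B)))
Mul(Function('J')(Function('E')(-5, -2), -1), 80) = Mul(Add(Rational(-1, 2), Mul(Rational(-7, 4), -1)), 80) = Mul(Add(Rational(-1, 2), Rational(7, 4)), 80) = Mul(Rational(5, 4), 80) = 100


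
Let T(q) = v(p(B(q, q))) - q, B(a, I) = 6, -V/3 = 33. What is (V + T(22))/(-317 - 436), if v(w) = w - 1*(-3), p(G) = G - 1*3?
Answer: 115/753 ≈ 0.15272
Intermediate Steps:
V = -99 (V = -3*33 = -99)
p(G) = -3 + G (p(G) = G - 3 = -3 + G)
v(w) = 3 + w (v(w) = w + 3 = 3 + w)
T(q) = 6 - q (T(q) = (3 + (-3 + 6)) - q = (3 + 3) - q = 6 - q)
(V + T(22))/(-317 - 436) = (-99 + (6 - 1*22))/(-317 - 436) = (-99 + (6 - 22))/(-753) = (-99 - 16)*(-1/753) = -115*(-1/753) = 115/753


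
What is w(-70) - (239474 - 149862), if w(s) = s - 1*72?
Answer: -89754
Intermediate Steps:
w(s) = -72 + s (w(s) = s - 72 = -72 + s)
w(-70) - (239474 - 149862) = (-72 - 70) - (239474 - 149862) = -142 - 1*89612 = -142 - 89612 = -89754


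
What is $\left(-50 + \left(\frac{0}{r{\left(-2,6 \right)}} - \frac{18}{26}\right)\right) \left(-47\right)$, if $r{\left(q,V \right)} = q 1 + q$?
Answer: $\frac{30973}{13} \approx 2382.5$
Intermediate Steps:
$r{\left(q,V \right)} = 2 q$ ($r{\left(q,V \right)} = q + q = 2 q$)
$\left(-50 + \left(\frac{0}{r{\left(-2,6 \right)}} - \frac{18}{26}\right)\right) \left(-47\right) = \left(-50 + \left(\frac{0}{2 \left(-2\right)} - \frac{18}{26}\right)\right) \left(-47\right) = \left(-50 + \left(\frac{0}{-4} - \frac{9}{13}\right)\right) \left(-47\right) = \left(-50 + \left(0 \left(- \frac{1}{4}\right) - \frac{9}{13}\right)\right) \left(-47\right) = \left(-50 + \left(0 - \frac{9}{13}\right)\right) \left(-47\right) = \left(-50 - \frac{9}{13}\right) \left(-47\right) = \left(- \frac{659}{13}\right) \left(-47\right) = \frac{30973}{13}$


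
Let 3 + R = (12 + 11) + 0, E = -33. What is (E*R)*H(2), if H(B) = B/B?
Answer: -660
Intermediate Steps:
H(B) = 1
R = 20 (R = -3 + ((12 + 11) + 0) = -3 + (23 + 0) = -3 + 23 = 20)
(E*R)*H(2) = -33*20*1 = -660*1 = -660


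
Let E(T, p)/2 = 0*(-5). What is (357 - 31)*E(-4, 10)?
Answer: 0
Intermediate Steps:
E(T, p) = 0 (E(T, p) = 2*(0*(-5)) = 2*0 = 0)
(357 - 31)*E(-4, 10) = (357 - 31)*0 = 326*0 = 0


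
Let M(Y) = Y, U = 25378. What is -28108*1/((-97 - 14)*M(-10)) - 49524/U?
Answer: -192074116/7042395 ≈ -27.274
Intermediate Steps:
-28108*1/((-97 - 14)*M(-10)) - 49524/U = -28108*(-1/(10*(-97 - 14))) - 49524/25378 = -28108/((-111*(-10))) - 49524*1/25378 = -28108/1110 - 24762/12689 = -28108*1/1110 - 24762/12689 = -14054/555 - 24762/12689 = -192074116/7042395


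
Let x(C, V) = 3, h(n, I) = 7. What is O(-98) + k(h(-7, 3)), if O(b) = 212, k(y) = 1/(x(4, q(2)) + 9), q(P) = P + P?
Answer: 2545/12 ≈ 212.08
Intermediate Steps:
q(P) = 2*P
k(y) = 1/12 (k(y) = 1/(3 + 9) = 1/12)
O(-98) + k(h(-7, 3)) = 212 + 1/12 = 2545/12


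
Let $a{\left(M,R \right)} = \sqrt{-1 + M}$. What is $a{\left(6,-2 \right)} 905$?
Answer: $905 \sqrt{5} \approx 2023.6$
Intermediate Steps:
$a{\left(6,-2 \right)} 905 = \sqrt{-1 + 6} \cdot 905 = \sqrt{5} \cdot 905 = 905 \sqrt{5}$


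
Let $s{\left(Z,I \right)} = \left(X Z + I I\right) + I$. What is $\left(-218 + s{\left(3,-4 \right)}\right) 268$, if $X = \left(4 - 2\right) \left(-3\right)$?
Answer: $-60032$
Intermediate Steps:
$X = -6$ ($X = 2 \left(-3\right) = -6$)
$s{\left(Z,I \right)} = I + I^{2} - 6 Z$ ($s{\left(Z,I \right)} = \left(- 6 Z + I I\right) + I = \left(- 6 Z + I^{2}\right) + I = \left(I^{2} - 6 Z\right) + I = I + I^{2} - 6 Z$)
$\left(-218 + s{\left(3,-4 \right)}\right) 268 = \left(-218 - \left(22 - 16\right)\right) 268 = \left(-218 - 6\right) 268 = \left(-224\right) 268 = -60032$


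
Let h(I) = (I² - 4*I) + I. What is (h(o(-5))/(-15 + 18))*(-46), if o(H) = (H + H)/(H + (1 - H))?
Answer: -5980/3 ≈ -1993.3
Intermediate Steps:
o(H) = 2*H (o(H) = (2*H)/1 = (2*H)*1 = 2*H)
h(I) = I² - 3*I
(h(o(-5))/(-15 + 18))*(-46) = (((2*(-5))*(-3 + 2*(-5)))/(-15 + 18))*(-46) = (-10*(-3 - 10)/3)*(-46) = (-10*(-13)*(⅓))*(-46) = (130*(⅓))*(-46) = (130/3)*(-46) = -5980/3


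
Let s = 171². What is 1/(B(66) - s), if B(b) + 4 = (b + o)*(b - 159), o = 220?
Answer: -1/55843 ≈ -1.7907e-5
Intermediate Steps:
B(b) = -4 + (-159 + b)*(220 + b) (B(b) = -4 + (b + 220)*(b - 159) = -4 + (220 + b)*(-159 + b) = -4 + (-159 + b)*(220 + b))
s = 29241
1/(B(66) - s) = 1/((-34984 + 66² + 61*66) - 1*29241) = 1/((-34984 + 4356 + 4026) - 29241) = 1/(-26602 - 29241) = 1/(-55843) = -1/55843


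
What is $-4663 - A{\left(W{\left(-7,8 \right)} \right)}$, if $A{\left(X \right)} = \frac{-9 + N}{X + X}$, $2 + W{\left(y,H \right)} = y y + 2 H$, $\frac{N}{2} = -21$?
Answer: $- \frac{195829}{42} \approx -4662.6$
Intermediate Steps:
$N = -42$ ($N = 2 \left(-21\right) = -42$)
$W{\left(y,H \right)} = -2 + y^{2} + 2 H$ ($W{\left(y,H \right)} = -2 + \left(y y + 2 H\right) = -2 + \left(y^{2} + 2 H\right) = -2 + y^{2} + 2 H$)
$A{\left(X \right)} = - \frac{51}{2 X}$ ($A{\left(X \right)} = \frac{-9 - 42}{X + X} = - \frac{51}{2 X}$)
$-4663 - A{\left(W{\left(-7,8 \right)} \right)} = -4663 - - \frac{51}{2 \left(-2 + \left(-7\right)^{2} + 2 \cdot 8\right)} = -4663 - - \frac{51}{2 \left(-2 + 49 + 16\right)} = -4663 - - \frac{51}{2 \cdot 63} = -4663 - \left(- \frac{51}{2}\right) \frac{1}{63} = -4663 - - \frac{17}{42} = -4663 + \frac{17}{42} = - \frac{195829}{42}$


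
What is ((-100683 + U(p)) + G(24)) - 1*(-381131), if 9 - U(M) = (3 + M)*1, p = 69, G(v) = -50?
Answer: 280335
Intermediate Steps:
U(M) = 6 - M (U(M) = 9 - (3 + M) = 9 + (-3 - M) = 6 - M)
((-100683 + U(p)) + G(24)) - 1*(-381131) = ((-100683 + (6 - 1*69)) - 50) - 1*(-381131) = ((-100683 + (6 - 69)) - 50) + 381131 = ((-100683 - 63) - 50) + 381131 = (-100746 - 50) + 381131 = -100796 + 381131 = 280335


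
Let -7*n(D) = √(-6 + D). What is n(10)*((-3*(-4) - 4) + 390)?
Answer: -796/7 ≈ -113.71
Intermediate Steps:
n(D) = -√(-6 + D)/7
n(10)*((-3*(-4) - 4) + 390) = (-√(-6 + 10)/7)*((-3*(-4) - 4) + 390) = (-√4/7)*((12 - 4) + 390) = (-⅐*2)*(8 + 390) = -2/7*398 = -796/7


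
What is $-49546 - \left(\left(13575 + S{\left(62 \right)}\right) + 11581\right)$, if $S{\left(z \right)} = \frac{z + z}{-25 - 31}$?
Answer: $- \frac{1045797}{14} \approx -74700.0$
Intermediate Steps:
$S{\left(z \right)} = - \frac{z}{28}$ ($S{\left(z \right)} = \frac{2 z}{-56} = 2 z \left(- \frac{1}{56}\right) = - \frac{z}{28}$)
$-49546 - \left(\left(13575 + S{\left(62 \right)}\right) + 11581\right) = -49546 - \left(\left(13575 - \frac{31}{14}\right) + 11581\right) = -49546 - \left(\frac{190019}{14} + 11581\right) = -49546 - \frac{352153}{14} = - \frac{1045797}{14}$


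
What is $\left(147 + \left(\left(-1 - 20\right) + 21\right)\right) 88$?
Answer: $12936$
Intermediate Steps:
$\left(147 + \left(\left(-1 - 20\right) + 21\right)\right) 88 = \left(147 + \left(-21 + 21\right)\right) 88 = \left(147 + 0\right) 88 = 147 \cdot 88 = 12936$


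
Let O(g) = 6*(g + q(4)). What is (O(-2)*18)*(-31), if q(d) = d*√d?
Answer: -20088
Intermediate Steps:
q(d) = d^(3/2)
O(g) = 48 + 6*g (O(g) = 6*(g + 4^(3/2)) = 6*(g + 8) = 6*(8 + g) = 48 + 6*g)
(O(-2)*18)*(-31) = ((48 + 6*(-2))*18)*(-31) = ((48 - 12)*18)*(-31) = (36*18)*(-31) = 648*(-31) = -20088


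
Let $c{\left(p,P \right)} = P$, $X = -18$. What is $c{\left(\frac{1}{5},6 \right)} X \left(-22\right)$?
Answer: $2376$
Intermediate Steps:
$c{\left(\frac{1}{5},6 \right)} X \left(-22\right) = 6 \left(-18\right) \left(-22\right) = \left(-108\right) \left(-22\right) = 2376$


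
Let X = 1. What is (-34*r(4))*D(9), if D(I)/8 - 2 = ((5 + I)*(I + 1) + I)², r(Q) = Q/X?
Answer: -24156864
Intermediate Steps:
r(Q) = Q (r(Q) = Q/1 = Q*1 = Q)
D(I) = 16 + 8*(I + (1 + I)*(5 + I))² (D(I) = 16 + 8*((5 + I)*(I + 1) + I)² = 16 + 8*((5 + I)*(1 + I) + I)² = 16 + 8*((1 + I)*(5 + I) + I)² = 16 + 8*(I + (1 + I)*(5 + I))²)
(-34*r(4))*D(9) = (-34*4)*(16 + 8*(5 + 9² + 7*9)²) = -136*(16 + 8*(5 + 81 + 63)²) = -136*(16 + 8*149²) = -136*(16 + 8*22201) = -136*(16 + 177608) = -136*177624 = -24156864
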